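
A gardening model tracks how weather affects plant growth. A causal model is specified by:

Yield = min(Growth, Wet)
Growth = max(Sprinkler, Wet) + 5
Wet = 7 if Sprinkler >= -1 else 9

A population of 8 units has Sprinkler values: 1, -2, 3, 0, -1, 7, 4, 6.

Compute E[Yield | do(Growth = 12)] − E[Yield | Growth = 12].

0.25

Under do(Growth=12), Growth's equation is replaced by Growth=12 for every unit. Per-unit Yield: 7, 9, 7, 7, 7, 7, 7, 7. Mean = 7.25.
Observing Growth=12 restricts to units where Growth's equation naturally yields 12: Sprinkler ∈ {1, 3, 0, -1, 7, 4, 6}. In that subpopulation Yield = 7, 7, 7, 7, 7, 7, 7, mean 7.
Difference = 7.25 − 7 = 0.25.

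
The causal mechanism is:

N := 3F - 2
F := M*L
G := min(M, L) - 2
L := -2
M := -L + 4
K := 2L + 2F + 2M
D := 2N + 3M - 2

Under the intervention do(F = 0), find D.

12

The intervention breaks the incoming arrows to F: F := M*L no longer applies, and F = 0.
M = -L + 4  [with L=-2]  = 6
N = 3F - 2  [with F=0]  = -2
D = 2N + 3M - 2  [with N=-2, M=6]  = 12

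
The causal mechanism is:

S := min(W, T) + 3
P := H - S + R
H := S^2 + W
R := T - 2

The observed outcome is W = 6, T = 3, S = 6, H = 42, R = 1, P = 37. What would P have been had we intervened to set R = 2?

38

The intervention breaks the incoming arrows to R: R := T - 2 no longer applies, and R = 2.
S = min(W, T) + 3  [with W=6, T=3]  = 6
H = S^2 + W  [with S=6, W=6]  = 42
P = H - S + R  [with H=42, S=6, R=2]  = 38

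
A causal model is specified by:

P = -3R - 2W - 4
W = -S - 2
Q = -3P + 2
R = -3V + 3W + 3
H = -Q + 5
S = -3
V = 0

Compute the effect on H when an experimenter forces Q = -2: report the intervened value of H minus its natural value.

76

Intervening sets Q = -2 and removes its equation (Q = -3P + 2).
H = -Q + 5  [with Q=-2]  = 7
Without intervention: W = -S - 2  [with S=-3]  = 1; R = -3V + 3W + 3  [with V=0, W=1]  = 6; P = -3R - 2W - 4  [with R=6, W=1]  = -24; Q = -3P + 2  [with P=-24]  = 74; H = -Q + 5  [with Q=74]  = -69.
Change = 7 − (-69) = 76.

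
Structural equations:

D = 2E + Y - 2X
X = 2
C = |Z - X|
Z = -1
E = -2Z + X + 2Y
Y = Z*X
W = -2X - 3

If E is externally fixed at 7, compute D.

8

The intervention breaks the incoming arrows to E: E = -2Z + X + 2Y no longer applies, and E = 7.
Y = Z*X  [with Z=-1, X=2]  = -2
D = 2E + Y - 2X  [with E=7, Y=-2, X=2]  = 8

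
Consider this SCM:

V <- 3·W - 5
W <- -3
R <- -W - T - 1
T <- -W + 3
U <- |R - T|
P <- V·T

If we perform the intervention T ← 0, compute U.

2

do(T=0) replaces the equation T <- -W + 3 with the constant T = 0.
R = -W - T - 1  [with W=-3, T=0]  = 2
U = |R - T|  [with R=2, T=0]  = 2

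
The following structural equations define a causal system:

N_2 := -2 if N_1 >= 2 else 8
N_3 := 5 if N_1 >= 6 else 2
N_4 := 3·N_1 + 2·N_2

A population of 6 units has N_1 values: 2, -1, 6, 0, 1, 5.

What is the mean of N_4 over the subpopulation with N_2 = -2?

9

E[N_4|N_2=-2] averages over only the 3 units with N_2=-2 (N_1 = 2, 6, 5): N_4 = 2, 14, 11, mean 9.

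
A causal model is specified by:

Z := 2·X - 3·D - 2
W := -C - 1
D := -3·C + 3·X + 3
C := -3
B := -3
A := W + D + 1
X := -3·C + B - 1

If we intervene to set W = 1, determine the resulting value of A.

Under do(W=1), the mechanism W := -C - 1 is discarded; W is fixed at 1.
X = -3·C + B - 1  [with C=-3, B=-3]  = 5
D = -3·C + 3·X + 3  [with C=-3, X=5]  = 27
A = W + D + 1  [with W=1, D=27]  = 29

29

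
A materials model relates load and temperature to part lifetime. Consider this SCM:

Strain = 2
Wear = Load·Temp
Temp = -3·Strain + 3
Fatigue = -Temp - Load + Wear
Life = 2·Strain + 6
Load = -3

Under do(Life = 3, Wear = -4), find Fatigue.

2

Setting Life = 3, Wear = -4 by intervention discards those variables' equations.
Temp = -3·Strain + 3  [with Strain=2]  = -3
Fatigue = -Temp - Load + Wear  [with Temp=-3, Load=-3, Wear=-4]  = 2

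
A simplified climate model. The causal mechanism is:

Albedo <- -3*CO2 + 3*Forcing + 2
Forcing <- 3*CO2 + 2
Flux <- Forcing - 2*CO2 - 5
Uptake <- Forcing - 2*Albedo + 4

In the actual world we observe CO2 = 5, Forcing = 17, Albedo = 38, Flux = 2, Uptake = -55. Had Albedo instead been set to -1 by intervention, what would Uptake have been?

do(Albedo=-1) replaces the equation Albedo <- -3*CO2 + 3*Forcing + 2 with the constant Albedo = -1.
Forcing = 3*CO2 + 2  [with CO2=5]  = 17
Uptake = Forcing - 2*Albedo + 4  [with Forcing=17, Albedo=-1]  = 23

23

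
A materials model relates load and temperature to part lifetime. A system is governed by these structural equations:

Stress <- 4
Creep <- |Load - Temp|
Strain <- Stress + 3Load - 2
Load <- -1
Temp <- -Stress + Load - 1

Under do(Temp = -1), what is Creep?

0

Intervening sets Temp = -1 and removes its equation (Temp <- -Stress + Load - 1).
Creep = |Load - Temp|  [with Load=-1, Temp=-1]  = 0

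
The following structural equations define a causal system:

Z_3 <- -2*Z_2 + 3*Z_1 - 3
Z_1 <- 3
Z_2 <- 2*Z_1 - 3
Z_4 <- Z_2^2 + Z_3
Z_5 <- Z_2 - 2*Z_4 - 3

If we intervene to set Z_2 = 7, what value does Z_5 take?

-78

do(Z_2=7) replaces the equation Z_2 <- 2*Z_1 - 3 with the constant Z_2 = 7.
Z_3 = -2*Z_2 + 3*Z_1 - 3  [with Z_2=7, Z_1=3]  = -8
Z_4 = Z_2^2 + Z_3  [with Z_2=7, Z_3=-8]  = 41
Z_5 = Z_2 - 2*Z_4 - 3  [with Z_2=7, Z_4=41]  = -78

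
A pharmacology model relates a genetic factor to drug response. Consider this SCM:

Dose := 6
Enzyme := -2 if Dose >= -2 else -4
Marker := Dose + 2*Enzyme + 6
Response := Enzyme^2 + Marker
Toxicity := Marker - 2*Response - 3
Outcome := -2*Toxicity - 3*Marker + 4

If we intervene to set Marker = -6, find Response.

-2

The intervention breaks the incoming arrows to Marker: Marker := Dose + 2*Enzyme + 6 no longer applies, and Marker = -6.
Enzyme = -2 if Dose >= -2 else -4  [with Dose=6]  = -2
Response = Enzyme^2 + Marker  [with Enzyme=-2, Marker=-6]  = -2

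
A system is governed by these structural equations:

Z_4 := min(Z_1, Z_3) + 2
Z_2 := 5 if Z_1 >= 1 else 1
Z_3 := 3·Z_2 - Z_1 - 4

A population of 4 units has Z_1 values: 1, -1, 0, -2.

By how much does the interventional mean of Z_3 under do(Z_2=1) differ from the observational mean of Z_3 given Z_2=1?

-0.5

The intervention sets Z_2=1 in all 4 units regardless of Z_1. Recomputing Z_3 per unit gives -2, 0, -1, 1; average -0.5.
E[Z_3|Z_2=1] averages over only the 3 units with Z_2=1 (Z_1 = -1, 0, -2): Z_3 = 0, -1, 1, mean 0.
Difference = -0.5 − 0 = -0.5.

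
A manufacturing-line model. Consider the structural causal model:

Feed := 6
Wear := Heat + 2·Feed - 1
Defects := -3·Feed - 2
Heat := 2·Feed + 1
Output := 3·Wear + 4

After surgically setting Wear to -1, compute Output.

do(Wear=-1) replaces the equation Wear := Heat + 2·Feed - 1 with the constant Wear = -1.
Output = 3·Wear + 4  [with Wear=-1]  = 1

1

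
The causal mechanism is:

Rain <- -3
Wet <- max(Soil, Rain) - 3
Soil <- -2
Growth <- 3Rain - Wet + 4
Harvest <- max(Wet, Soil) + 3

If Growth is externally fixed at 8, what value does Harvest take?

Intervening sets Growth = 8 and removes its equation (Growth <- 3Rain - Wet + 4).
No directed path runs from Growth to Harvest, so Harvest keeps its natural value.
Wet = max(Soil, Rain) - 3  [with Soil=-2, Rain=-3]  = -5
Harvest = max(Wet, Soil) + 3  [with Wet=-5, Soil=-2]  = 1

1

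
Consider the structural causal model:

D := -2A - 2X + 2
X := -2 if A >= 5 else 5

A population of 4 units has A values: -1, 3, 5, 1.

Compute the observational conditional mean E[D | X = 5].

-10

Conditioning on X=5 selects the 3 unit(s) with A ∈ {-1, 3, 1}. Their D values: -6, -14, -10. Mean = -10.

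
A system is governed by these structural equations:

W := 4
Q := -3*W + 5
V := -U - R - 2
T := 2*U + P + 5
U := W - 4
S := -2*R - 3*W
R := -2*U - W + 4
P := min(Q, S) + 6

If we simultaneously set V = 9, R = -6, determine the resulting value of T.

4

Under do(V = 9, R = -6), each intervened variable's structural equation is replaced by its fixed value.
U = W - 4  [with W=4]  = 0
Q = -3*W + 5  [with W=4]  = -7
S = -2*R - 3*W  [with R=-6, W=4]  = 0
P = min(Q, S) + 6  [with Q=-7, S=0]  = -1
T = 2*U + P + 5  [with U=0, P=-1]  = 4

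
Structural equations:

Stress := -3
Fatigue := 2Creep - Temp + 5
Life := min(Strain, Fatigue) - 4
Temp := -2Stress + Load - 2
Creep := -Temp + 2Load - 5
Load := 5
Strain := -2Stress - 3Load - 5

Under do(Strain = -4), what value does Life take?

-16

The intervention breaks the incoming arrows to Strain: Strain := -2Stress - 3Load - 5 no longer applies, and Strain = -4.
Temp = -2Stress + Load - 2  [with Stress=-3, Load=5]  = 9
Creep = -Temp + 2Load - 5  [with Temp=9, Load=5]  = -4
Fatigue = 2Creep - Temp + 5  [with Creep=-4, Temp=9]  = -12
Life = min(Strain, Fatigue) - 4  [with Strain=-4, Fatigue=-12]  = -16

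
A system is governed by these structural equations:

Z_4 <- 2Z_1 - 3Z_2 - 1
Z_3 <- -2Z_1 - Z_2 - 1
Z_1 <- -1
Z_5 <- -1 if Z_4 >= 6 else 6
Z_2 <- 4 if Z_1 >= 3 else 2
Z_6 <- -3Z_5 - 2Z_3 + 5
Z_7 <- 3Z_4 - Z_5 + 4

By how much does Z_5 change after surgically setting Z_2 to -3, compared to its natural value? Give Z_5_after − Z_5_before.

do(Z_2=-3) replaces the equation Z_2 <- 4 if Z_1 >= 3 else 2 with the constant Z_2 = -3.
Z_4 = 2Z_1 - 3Z_2 - 1  [with Z_1=-1, Z_2=-3]  = 6
Z_5 = -1 if Z_4 >= 6 else 6  [with Z_4=6]  = -1
Without intervention: Z_2 = 4 if Z_1 >= 3 else 2  [with Z_1=-1]  = 2; Z_4 = 2Z_1 - 3Z_2 - 1  [with Z_1=-1, Z_2=2]  = -9; Z_5 = -1 if Z_4 >= 6 else 6  [with Z_4=-9]  = 6.
Change = -1 − 6 = -7.

-7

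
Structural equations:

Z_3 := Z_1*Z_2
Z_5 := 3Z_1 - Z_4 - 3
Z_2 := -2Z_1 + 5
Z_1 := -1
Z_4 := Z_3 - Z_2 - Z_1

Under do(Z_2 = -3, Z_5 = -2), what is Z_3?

3

Under do(Z_2 = -3, Z_5 = -2), each intervened variable's structural equation is replaced by its fixed value.
Z_3 = Z_1*Z_2  [with Z_1=-1, Z_2=-3]  = 3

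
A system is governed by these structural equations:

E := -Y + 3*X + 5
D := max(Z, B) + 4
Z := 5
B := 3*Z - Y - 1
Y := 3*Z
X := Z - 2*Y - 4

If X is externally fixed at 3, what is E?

-1

The intervention breaks the incoming arrows to X: X := Z - 2*Y - 4 no longer applies, and X = 3.
Y = 3*Z  [with Z=5]  = 15
E = -Y + 3*X + 5  [with Y=15, X=3]  = -1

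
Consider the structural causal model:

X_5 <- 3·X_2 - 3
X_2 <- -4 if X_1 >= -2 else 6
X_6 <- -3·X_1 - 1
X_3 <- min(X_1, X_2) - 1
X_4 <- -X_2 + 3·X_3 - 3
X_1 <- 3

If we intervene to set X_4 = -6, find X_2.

The intervention breaks the incoming arrows to X_4: X_4 <- -X_2 + 3·X_3 - 3 no longer applies, and X_4 = -6.
Since X_2 is not a descendant of the intervened variable, it is unaffected.
X_2 = -4 if X_1 >= -2 else 6  [with X_1=3]  = -4

-4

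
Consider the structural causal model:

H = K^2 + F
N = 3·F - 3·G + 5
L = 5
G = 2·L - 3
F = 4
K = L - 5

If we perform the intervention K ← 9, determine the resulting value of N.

-4

The intervention breaks the incoming arrows to K: K = L - 5 no longer applies, and K = 9.
No directed path runs from K to N, so N keeps its natural value.
G = 2·L - 3  [with L=5]  = 7
N = 3·F - 3·G + 5  [with F=4, G=7]  = -4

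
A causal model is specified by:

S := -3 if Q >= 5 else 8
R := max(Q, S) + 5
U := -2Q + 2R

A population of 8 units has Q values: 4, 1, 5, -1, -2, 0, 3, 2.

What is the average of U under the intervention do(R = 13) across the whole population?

23

do(R=13) breaks R's dependence on Q. With R=13 fixed, U across the units is 18, 24, 16, 28, 30, 26, 20, 22, mean 23.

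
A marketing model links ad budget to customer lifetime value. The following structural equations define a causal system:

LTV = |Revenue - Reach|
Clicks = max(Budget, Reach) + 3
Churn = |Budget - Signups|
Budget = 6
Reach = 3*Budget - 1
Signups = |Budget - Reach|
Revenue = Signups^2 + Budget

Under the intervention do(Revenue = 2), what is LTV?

15

Intervening sets Revenue = 2 and removes its equation (Revenue = Signups^2 + Budget).
Reach = 3*Budget - 1  [with Budget=6]  = 17
LTV = |Revenue - Reach|  [with Revenue=2, Reach=17]  = 15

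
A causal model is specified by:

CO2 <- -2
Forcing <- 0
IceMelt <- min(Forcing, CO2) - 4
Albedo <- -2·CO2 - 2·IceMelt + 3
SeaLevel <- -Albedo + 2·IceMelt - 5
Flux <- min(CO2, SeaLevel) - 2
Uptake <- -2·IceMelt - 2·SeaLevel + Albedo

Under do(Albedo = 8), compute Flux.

Under do(Albedo=8), the mechanism Albedo <- -2·CO2 - 2·IceMelt + 3 is discarded; Albedo is fixed at 8.
IceMelt = min(Forcing, CO2) - 4  [with Forcing=0, CO2=-2]  = -6
SeaLevel = -Albedo + 2·IceMelt - 5  [with Albedo=8, IceMelt=-6]  = -25
Flux = min(CO2, SeaLevel) - 2  [with CO2=-2, SeaLevel=-25]  = -27

-27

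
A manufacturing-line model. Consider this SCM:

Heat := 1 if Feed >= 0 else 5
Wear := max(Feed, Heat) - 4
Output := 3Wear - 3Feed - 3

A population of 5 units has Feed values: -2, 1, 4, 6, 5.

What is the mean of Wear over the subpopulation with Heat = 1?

Conditioning on Heat=1 selects the 4 unit(s) with Feed ∈ {1, 4, 6, 5}. Their Wear values: -3, 0, 2, 1. Mean = 0.

0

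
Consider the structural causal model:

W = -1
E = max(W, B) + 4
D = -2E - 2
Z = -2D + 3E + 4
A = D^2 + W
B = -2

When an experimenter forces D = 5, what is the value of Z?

Intervening sets D = 5 and removes its equation (D = -2E - 2).
E = max(W, B) + 4  [with W=-1, B=-2]  = 3
Z = -2D + 3E + 4  [with D=5, E=3]  = 3

3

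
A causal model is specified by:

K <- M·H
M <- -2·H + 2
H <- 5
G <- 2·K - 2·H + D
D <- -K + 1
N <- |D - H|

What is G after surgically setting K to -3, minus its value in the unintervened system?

37

do(K=-3) replaces the equation K <- M·H with the constant K = -3.
D = -K + 1  [with K=-3]  = 4
G = 2·K - 2·H + D  [with K=-3, H=5, D=4]  = -12
Without intervention: M = -2·H + 2  [with H=5]  = -8; K = M·H  [with M=-8, H=5]  = -40; D = -K + 1  [with K=-40]  = 41; G = 2·K - 2·H + D  [with K=-40, H=5, D=41]  = -49.
Change = -12 − (-49) = 37.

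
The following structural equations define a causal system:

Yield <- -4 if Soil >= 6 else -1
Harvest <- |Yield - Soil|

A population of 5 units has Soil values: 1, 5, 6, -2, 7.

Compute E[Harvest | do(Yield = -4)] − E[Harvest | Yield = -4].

-3.1

do(Yield=-4) breaks Yield's dependence on Soil. With Yield=-4 fixed, Harvest across the units is 5, 9, 10, 2, 11, mean 7.4.
Observing Yield=-4 restricts to units where Yield's equation naturally yields -4: Soil ∈ {6, 7}. In that subpopulation Harvest = 10, 11, mean 10.5.
Difference = 7.4 − 10.5 = -3.1.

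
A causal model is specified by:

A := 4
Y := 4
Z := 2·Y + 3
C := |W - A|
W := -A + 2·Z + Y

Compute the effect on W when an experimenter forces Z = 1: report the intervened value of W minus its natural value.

-20

The intervention breaks the incoming arrows to Z: Z := 2·Y + 3 no longer applies, and Z = 1.
W = -A + 2·Z + Y  [with A=4, Z=1, Y=4]  = 2
Without intervention: Z = 2·Y + 3  [with Y=4]  = 11; W = -A + 2·Z + Y  [with A=4, Z=11, Y=4]  = 22.
Change = 2 − 22 = -20.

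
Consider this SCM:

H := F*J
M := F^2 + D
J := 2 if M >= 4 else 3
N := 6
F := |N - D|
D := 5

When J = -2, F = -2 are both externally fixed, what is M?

Under do(J = -2, F = -2), each intervened variable's structural equation is replaced by its fixed value.
M = F^2 + D  [with F=-2, D=5]  = 9

9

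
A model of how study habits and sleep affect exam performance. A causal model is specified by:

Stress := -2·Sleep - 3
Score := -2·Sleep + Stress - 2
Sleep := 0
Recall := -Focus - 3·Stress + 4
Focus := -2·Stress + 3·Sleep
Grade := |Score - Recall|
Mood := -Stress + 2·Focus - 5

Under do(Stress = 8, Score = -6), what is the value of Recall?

-4

The joint intervention fixes Stress = 8, Score = -6, removing each variable's own equation.
Focus = -2·Stress + 3·Sleep  [with Stress=8, Sleep=0]  = -16
Recall = -Focus - 3·Stress + 4  [with Focus=-16, Stress=8]  = -4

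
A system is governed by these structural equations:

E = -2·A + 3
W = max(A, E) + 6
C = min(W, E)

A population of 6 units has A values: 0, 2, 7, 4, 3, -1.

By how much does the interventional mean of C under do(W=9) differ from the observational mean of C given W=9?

-2

Every unit gets W=9 under the intervention. C values become 3, -1, -11, -5, -3, 5; E[C|do(W=9)] = -2.
Conditioning on W=9 selects the 2 unit(s) with A ∈ {0, 3}. Their C values: 3, -3. Mean = 0.
Difference = -2 − 0 = -2.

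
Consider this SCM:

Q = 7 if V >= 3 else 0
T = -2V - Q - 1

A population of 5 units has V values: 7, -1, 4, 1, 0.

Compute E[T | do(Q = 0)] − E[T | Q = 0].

do(Q=0) breaks Q's dependence on V. With Q=0 fixed, T across the units is -15, 1, -9, -3, -1, mean -5.4.
Observing Q=0 restricts to units where Q's equation naturally yields 0: V ∈ {-1, 1, 0}. In that subpopulation T = 1, -3, -1, mean -1.
Difference = -5.4 − (-1) = -4.4.

-4.4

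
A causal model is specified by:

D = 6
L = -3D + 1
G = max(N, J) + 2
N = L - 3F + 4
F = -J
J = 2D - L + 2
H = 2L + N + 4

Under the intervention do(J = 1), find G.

The intervention breaks the incoming arrows to J: J = 2D - L + 2 no longer applies, and J = 1.
L = -3D + 1  [with D=6]  = -17
F = -J  [with J=1]  = -1
N = L - 3F + 4  [with L=-17, F=-1]  = -10
G = max(N, J) + 2  [with N=-10, J=1]  = 3

3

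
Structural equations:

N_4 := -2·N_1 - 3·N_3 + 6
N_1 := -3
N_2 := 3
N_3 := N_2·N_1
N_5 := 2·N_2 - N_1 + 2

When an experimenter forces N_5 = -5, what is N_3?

-9

do(N_5=-5) replaces the equation N_5 := 2·N_2 - N_1 + 2 with the constant N_5 = -5.
N_3 is not downstream of the intervention, so its value is determined by the original equations.
N_3 = N_2·N_1  [with N_2=3, N_1=-3]  = -9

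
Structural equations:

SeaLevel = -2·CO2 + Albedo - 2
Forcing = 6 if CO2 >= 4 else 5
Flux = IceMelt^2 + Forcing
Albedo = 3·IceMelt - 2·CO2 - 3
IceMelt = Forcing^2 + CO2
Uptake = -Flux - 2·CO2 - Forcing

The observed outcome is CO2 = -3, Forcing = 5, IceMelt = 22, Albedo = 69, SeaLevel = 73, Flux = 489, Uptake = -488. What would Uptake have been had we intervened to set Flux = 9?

Intervening sets Flux = 9 and removes its equation (Flux = IceMelt^2 + Forcing).
Forcing = 6 if CO2 >= 4 else 5  [with CO2=-3]  = 5
Uptake = -Flux - 2·CO2 - Forcing  [with Flux=9, CO2=-3, Forcing=5]  = -8

-8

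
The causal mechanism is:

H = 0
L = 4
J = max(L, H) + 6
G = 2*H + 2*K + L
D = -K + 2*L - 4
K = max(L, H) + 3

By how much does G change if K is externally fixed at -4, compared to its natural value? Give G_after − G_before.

-22

The intervention breaks the incoming arrows to K: K = max(L, H) + 3 no longer applies, and K = -4.
G = 2*H + 2*K + L  [with H=0, K=-4, L=4]  = -4
Without intervention: K = max(L, H) + 3  [with L=4, H=0]  = 7; G = 2*H + 2*K + L  [with H=0, K=7, L=4]  = 18.
Change = -4 − 18 = -22.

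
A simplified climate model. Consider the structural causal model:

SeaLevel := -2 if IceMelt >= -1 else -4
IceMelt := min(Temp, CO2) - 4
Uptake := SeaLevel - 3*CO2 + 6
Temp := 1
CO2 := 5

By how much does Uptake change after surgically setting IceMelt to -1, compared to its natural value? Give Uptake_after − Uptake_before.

2

do(IceMelt=-1) replaces the equation IceMelt := min(Temp, CO2) - 4 with the constant IceMelt = -1.
SeaLevel = -2 if IceMelt >= -1 else -4  [with IceMelt=-1]  = -2
Uptake = SeaLevel - 3*CO2 + 6  [with SeaLevel=-2, CO2=5]  = -11
Without intervention: IceMelt = min(Temp, CO2) - 4  [with Temp=1, CO2=5]  = -3; SeaLevel = -2 if IceMelt >= -1 else -4  [with IceMelt=-3]  = -4; Uptake = SeaLevel - 3*CO2 + 6  [with SeaLevel=-4, CO2=5]  = -13.
Change = -11 − (-13) = 2.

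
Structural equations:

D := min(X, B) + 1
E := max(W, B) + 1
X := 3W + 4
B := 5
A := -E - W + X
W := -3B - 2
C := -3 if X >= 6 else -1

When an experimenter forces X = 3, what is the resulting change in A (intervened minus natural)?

50

Intervening sets X = 3 and removes its equation (X := 3W + 4).
W = -3B - 2  [with B=5]  = -17
E = max(W, B) + 1  [with W=-17, B=5]  = 6
A = -E - W + X  [with E=6, W=-17, X=3]  = 14
Without intervention: W = -3B - 2  [with B=5]  = -17; E = max(W, B) + 1  [with W=-17, B=5]  = 6; X = 3W + 4  [with W=-17]  = -47; A = -E - W + X  [with E=6, W=-17, X=-47]  = -36.
Change = 14 − (-36) = 50.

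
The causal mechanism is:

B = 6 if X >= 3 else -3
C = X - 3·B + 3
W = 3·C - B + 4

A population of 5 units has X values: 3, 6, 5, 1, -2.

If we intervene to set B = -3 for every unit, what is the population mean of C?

Under do(B=-3), B's equation is replaced by B=-3 for every unit. Per-unit C: 15, 18, 17, 13, 10. Mean = 14.6.

14.6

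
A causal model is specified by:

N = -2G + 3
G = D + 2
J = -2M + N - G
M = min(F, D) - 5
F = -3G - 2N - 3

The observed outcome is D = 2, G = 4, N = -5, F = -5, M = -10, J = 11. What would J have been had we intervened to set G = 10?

Under do(G=10), the mechanism G = D + 2 is discarded; G is fixed at 10.
N = -2G + 3  [with G=10]  = -17
F = -3G - 2N - 3  [with G=10, N=-17]  = 1
M = min(F, D) - 5  [with F=1, D=2]  = -4
J = -2M + N - G  [with M=-4, N=-17, G=10]  = -19

-19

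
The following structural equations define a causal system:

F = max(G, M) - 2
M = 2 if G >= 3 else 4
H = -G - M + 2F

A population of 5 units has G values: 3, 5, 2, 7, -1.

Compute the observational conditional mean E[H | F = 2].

Conditioning on F=2 selects the 2 unit(s) with G ∈ {2, -1}. Their H values: -2, 1. Mean = -0.5.

-0.5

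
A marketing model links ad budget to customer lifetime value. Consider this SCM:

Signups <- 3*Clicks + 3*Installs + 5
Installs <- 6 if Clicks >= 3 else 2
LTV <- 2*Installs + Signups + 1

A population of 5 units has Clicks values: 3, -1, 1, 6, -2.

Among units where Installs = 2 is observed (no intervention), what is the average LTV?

14

Conditioning on Installs=2 selects the 3 unit(s) with Clicks ∈ {-1, 1, -2}. Their LTV values: 13, 19, 10. Mean = 14.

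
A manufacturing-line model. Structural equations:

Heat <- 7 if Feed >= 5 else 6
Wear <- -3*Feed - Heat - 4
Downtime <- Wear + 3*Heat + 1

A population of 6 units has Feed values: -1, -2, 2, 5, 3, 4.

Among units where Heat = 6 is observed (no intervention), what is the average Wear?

E[Wear|Heat=6] averages over only the 5 units with Heat=6 (Feed = -1, -2, 2, 3, 4): Wear = -7, -4, -16, -19, -22, mean -13.6.

-13.6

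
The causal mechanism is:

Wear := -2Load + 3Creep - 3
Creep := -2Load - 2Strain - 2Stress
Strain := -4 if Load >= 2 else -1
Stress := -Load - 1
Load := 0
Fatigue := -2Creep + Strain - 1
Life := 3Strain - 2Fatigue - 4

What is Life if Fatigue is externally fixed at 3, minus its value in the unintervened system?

-26

Intervening sets Fatigue = 3 and removes its equation (Fatigue := -2Creep + Strain - 1).
Strain = -4 if Load >= 2 else -1  [with Load=0]  = -1
Life = 3Strain - 2Fatigue - 4  [with Strain=-1, Fatigue=3]  = -13
Without intervention: Stress = -Load - 1  [with Load=0]  = -1; Strain = -4 if Load >= 2 else -1  [with Load=0]  = -1; Creep = -2Load - 2Strain - 2Stress  [with Load=0, Strain=-1, Stress=-1]  = 4; Fatigue = -2Creep + Strain - 1  [with Creep=4, Strain=-1]  = -10; Life = 3Strain - 2Fatigue - 4  [with Strain=-1, Fatigue=-10]  = 13.
Change = -13 − 13 = -26.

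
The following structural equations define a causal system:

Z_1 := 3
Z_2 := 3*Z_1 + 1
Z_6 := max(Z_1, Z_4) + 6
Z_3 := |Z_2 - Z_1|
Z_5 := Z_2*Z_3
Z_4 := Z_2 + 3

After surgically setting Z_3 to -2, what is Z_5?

do(Z_3=-2) replaces the equation Z_3 := |Z_2 - Z_1| with the constant Z_3 = -2.
Z_2 = 3*Z_1 + 1  [with Z_1=3]  = 10
Z_5 = Z_2*Z_3  [with Z_2=10, Z_3=-2]  = -20

-20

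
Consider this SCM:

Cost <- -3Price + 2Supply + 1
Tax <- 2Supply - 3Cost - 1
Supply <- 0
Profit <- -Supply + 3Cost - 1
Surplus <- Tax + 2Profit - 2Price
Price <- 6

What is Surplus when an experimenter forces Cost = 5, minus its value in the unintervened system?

66

The intervention breaks the incoming arrows to Cost: Cost <- -3Price + 2Supply + 1 no longer applies, and Cost = 5.
Tax = 2Supply - 3Cost - 1  [with Supply=0, Cost=5]  = -16
Profit = -Supply + 3Cost - 1  [with Supply=0, Cost=5]  = 14
Surplus = Tax + 2Profit - 2Price  [with Tax=-16, Profit=14, Price=6]  = 0
Without intervention: Cost = -3Price + 2Supply + 1  [with Price=6, Supply=0]  = -17; Tax = 2Supply - 3Cost - 1  [with Supply=0, Cost=-17]  = 50; Profit = -Supply + 3Cost - 1  [with Supply=0, Cost=-17]  = -52; Surplus = Tax + 2Profit - 2Price  [with Tax=50, Profit=-52, Price=6]  = -66.
Change = 0 − (-66) = 66.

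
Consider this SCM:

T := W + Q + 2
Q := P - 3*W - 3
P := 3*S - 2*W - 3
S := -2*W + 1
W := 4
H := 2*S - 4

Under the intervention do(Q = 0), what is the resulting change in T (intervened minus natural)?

Intervening sets Q = 0 and removes its equation (Q := P - 3*W - 3).
T = W + Q + 2  [with W=4, Q=0]  = 6
Without intervention: S = -2*W + 1  [with W=4]  = -7; P = 3*S - 2*W - 3  [with S=-7, W=4]  = -32; Q = P - 3*W - 3  [with P=-32, W=4]  = -47; T = W + Q + 2  [with W=4, Q=-47]  = -41.
Change = 6 − (-41) = 47.

47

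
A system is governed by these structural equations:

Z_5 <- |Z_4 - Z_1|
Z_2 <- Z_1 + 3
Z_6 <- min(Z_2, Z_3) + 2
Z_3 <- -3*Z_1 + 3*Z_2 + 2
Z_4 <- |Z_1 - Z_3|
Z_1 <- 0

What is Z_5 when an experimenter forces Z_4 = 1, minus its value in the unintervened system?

-10

Intervening sets Z_4 = 1 and removes its equation (Z_4 <- |Z_1 - Z_3|).
Z_5 = |Z_4 - Z_1|  [with Z_4=1, Z_1=0]  = 1
Without intervention: Z_2 = Z_1 + 3  [with Z_1=0]  = 3; Z_3 = -3*Z_1 + 3*Z_2 + 2  [with Z_1=0, Z_2=3]  = 11; Z_4 = |Z_1 - Z_3|  [with Z_1=0, Z_3=11]  = 11; Z_5 = |Z_4 - Z_1|  [with Z_4=11, Z_1=0]  = 11.
Change = 1 − 11 = -10.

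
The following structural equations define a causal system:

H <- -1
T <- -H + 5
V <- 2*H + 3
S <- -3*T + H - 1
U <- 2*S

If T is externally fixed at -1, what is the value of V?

The intervention breaks the incoming arrows to T: T <- -H + 5 no longer applies, and T = -1.
Since V is not a descendant of the intervened variable, it is unaffected.
V = 2*H + 3  [with H=-1]  = 1

1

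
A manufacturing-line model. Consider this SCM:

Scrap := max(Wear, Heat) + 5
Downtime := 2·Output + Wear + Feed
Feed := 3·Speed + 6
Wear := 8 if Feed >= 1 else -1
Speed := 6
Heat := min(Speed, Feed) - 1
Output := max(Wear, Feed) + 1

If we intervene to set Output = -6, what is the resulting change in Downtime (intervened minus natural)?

Intervening sets Output = -6 and removes its equation (Output := max(Wear, Feed) + 1).
Feed = 3·Speed + 6  [with Speed=6]  = 24
Wear = 8 if Feed >= 1 else -1  [with Feed=24]  = 8
Downtime = 2·Output + Wear + Feed  [with Output=-6, Wear=8, Feed=24]  = 20
Without intervention: Feed = 3·Speed + 6  [with Speed=6]  = 24; Wear = 8 if Feed >= 1 else -1  [with Feed=24]  = 8; Output = max(Wear, Feed) + 1  [with Wear=8, Feed=24]  = 25; Downtime = 2·Output + Wear + Feed  [with Output=25, Wear=8, Feed=24]  = 82.
Change = 20 − 82 = -62.

-62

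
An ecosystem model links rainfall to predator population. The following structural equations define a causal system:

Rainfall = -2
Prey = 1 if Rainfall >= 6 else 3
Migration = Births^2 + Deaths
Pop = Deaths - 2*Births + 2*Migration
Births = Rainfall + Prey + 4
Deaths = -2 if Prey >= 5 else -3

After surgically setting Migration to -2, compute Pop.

The intervention breaks the incoming arrows to Migration: Migration = Births^2 + Deaths no longer applies, and Migration = -2.
Prey = 1 if Rainfall >= 6 else 3  [with Rainfall=-2]  = 3
Births = Rainfall + Prey + 4  [with Rainfall=-2, Prey=3]  = 5
Deaths = -2 if Prey >= 5 else -3  [with Prey=3]  = -3
Pop = Deaths - 2*Births + 2*Migration  [with Deaths=-3, Births=5, Migration=-2]  = -17

-17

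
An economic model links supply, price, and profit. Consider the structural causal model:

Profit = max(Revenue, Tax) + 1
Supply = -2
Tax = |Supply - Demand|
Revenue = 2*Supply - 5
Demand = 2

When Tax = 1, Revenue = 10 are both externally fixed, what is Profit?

11

The joint intervention fixes Tax = 1, Revenue = 10, removing each variable's own equation.
Profit = max(Revenue, Tax) + 1  [with Revenue=10, Tax=1]  = 11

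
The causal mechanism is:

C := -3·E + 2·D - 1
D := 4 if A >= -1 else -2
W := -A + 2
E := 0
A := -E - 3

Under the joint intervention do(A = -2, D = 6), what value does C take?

Setting A = -2, D = 6 by intervention discards those variables' equations.
C = -3·E + 2·D - 1  [with E=0, D=6]  = 11

11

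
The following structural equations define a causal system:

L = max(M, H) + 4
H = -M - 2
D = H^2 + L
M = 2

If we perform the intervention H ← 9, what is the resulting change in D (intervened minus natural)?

Under do(H=9), the mechanism H = -M - 2 is discarded; H is fixed at 9.
L = max(M, H) + 4  [with M=2, H=9]  = 13
D = H^2 + L  [with H=9, L=13]  = 94
Without intervention: H = -M - 2  [with M=2]  = -4; L = max(M, H) + 4  [with M=2, H=-4]  = 6; D = H^2 + L  [with H=-4, L=6]  = 22.
Change = 94 − 22 = 72.

72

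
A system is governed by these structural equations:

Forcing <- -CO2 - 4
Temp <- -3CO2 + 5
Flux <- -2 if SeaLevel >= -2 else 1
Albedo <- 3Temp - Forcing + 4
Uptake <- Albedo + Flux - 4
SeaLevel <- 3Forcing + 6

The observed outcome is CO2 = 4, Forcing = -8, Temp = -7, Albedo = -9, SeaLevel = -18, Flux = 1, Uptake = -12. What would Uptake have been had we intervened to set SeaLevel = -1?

Under do(SeaLevel=-1), the mechanism SeaLevel <- 3Forcing + 6 is discarded; SeaLevel is fixed at -1.
Forcing = -CO2 - 4  [with CO2=4]  = -8
Temp = -3CO2 + 5  [with CO2=4]  = -7
Albedo = 3Temp - Forcing + 4  [with Temp=-7, Forcing=-8]  = -9
Flux = -2 if SeaLevel >= -2 else 1  [with SeaLevel=-1]  = -2
Uptake = Albedo + Flux - 4  [with Albedo=-9, Flux=-2]  = -15

-15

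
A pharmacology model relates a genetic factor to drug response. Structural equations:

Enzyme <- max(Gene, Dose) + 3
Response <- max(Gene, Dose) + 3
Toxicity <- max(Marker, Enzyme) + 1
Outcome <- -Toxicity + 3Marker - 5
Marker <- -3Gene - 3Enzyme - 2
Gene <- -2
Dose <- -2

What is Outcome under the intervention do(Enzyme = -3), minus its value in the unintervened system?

24

The intervention breaks the incoming arrows to Enzyme: Enzyme <- max(Gene, Dose) + 3 no longer applies, and Enzyme = -3.
Marker = -3Gene - 3Enzyme - 2  [with Gene=-2, Enzyme=-3]  = 13
Toxicity = max(Marker, Enzyme) + 1  [with Marker=13, Enzyme=-3]  = 14
Outcome = -Toxicity + 3Marker - 5  [with Toxicity=14, Marker=13]  = 20
Without intervention: Enzyme = max(Gene, Dose) + 3  [with Gene=-2, Dose=-2]  = 1; Marker = -3Gene - 3Enzyme - 2  [with Gene=-2, Enzyme=1]  = 1; Toxicity = max(Marker, Enzyme) + 1  [with Marker=1, Enzyme=1]  = 2; Outcome = -Toxicity + 3Marker - 5  [with Toxicity=2, Marker=1]  = -4.
Change = 20 − (-4) = 24.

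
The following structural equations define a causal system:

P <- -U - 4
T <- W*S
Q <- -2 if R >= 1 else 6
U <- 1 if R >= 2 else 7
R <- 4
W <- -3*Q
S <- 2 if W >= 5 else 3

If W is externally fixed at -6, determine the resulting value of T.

Under do(W=-6), the mechanism W <- -3*Q is discarded; W is fixed at -6.
S = 2 if W >= 5 else 3  [with W=-6]  = 3
T = W*S  [with W=-6, S=3]  = -18

-18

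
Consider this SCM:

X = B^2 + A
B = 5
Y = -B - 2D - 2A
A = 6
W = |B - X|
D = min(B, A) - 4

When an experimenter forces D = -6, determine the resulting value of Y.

-5

do(D=-6) replaces the equation D = min(B, A) - 4 with the constant D = -6.
Y = -B - 2D - 2A  [with B=5, D=-6, A=6]  = -5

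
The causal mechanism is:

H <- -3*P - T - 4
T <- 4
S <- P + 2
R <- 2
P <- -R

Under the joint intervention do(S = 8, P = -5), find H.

7

Under do(S = 8, P = -5), each intervened variable's structural equation is replaced by its fixed value.
H = -3*P - T - 4  [with P=-5, T=4]  = 7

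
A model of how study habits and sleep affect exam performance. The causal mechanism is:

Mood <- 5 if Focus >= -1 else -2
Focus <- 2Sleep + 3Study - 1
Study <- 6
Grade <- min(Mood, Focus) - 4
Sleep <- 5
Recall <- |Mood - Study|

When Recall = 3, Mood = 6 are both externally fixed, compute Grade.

Setting Recall = 3, Mood = 6 by intervention discards those variables' equations.
Focus = 2Sleep + 3Study - 1  [with Sleep=5, Study=6]  = 27
Grade = min(Mood, Focus) - 4  [with Mood=6, Focus=27]  = 2

2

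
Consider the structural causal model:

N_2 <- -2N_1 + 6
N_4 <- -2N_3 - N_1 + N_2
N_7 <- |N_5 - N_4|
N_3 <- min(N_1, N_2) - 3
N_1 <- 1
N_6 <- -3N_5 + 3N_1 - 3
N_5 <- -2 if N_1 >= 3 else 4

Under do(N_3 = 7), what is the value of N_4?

The intervention breaks the incoming arrows to N_3: N_3 <- min(N_1, N_2) - 3 no longer applies, and N_3 = 7.
N_2 = -2N_1 + 6  [with N_1=1]  = 4
N_4 = -2N_3 - N_1 + N_2  [with N_3=7, N_1=1, N_2=4]  = -11

-11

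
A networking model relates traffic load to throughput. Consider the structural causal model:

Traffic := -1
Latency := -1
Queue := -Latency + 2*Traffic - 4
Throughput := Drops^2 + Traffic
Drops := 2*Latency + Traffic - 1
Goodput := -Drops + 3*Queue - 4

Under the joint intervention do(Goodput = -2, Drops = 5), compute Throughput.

Setting Goodput = -2, Drops = 5 by intervention discards those variables' equations.
Throughput = Drops^2 + Traffic  [with Drops=5, Traffic=-1]  = 24

24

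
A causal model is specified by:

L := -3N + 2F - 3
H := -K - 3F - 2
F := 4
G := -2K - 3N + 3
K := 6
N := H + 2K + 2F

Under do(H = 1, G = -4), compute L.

-58

Setting H = 1, G = -4 by intervention discards those variables' equations.
N = H + 2K + 2F  [with H=1, K=6, F=4]  = 21
L = -3N + 2F - 3  [with N=21, F=4]  = -58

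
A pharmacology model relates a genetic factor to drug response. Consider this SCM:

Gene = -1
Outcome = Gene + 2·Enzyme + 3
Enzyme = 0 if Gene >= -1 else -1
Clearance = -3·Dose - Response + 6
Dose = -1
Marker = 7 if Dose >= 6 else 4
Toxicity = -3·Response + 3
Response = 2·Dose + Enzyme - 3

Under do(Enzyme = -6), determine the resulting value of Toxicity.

The intervention breaks the incoming arrows to Enzyme: Enzyme = 0 if Gene >= -1 else -1 no longer applies, and Enzyme = -6.
Response = 2·Dose + Enzyme - 3  [with Dose=-1, Enzyme=-6]  = -11
Toxicity = -3·Response + 3  [with Response=-11]  = 36

36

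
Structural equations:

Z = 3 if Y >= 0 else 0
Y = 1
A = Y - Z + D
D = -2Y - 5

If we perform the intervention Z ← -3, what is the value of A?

The intervention breaks the incoming arrows to Z: Z = 3 if Y >= 0 else 0 no longer applies, and Z = -3.
D = -2Y - 5  [with Y=1]  = -7
A = Y - Z + D  [with Y=1, Z=-3, D=-7]  = -3

-3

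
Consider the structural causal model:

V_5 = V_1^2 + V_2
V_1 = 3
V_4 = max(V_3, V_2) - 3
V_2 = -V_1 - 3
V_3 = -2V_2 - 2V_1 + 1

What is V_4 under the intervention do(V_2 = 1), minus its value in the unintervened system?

Under do(V_2=1), the mechanism V_2 = -V_1 - 3 is discarded; V_2 is fixed at 1.
V_3 = -2V_2 - 2V_1 + 1  [with V_2=1, V_1=3]  = -7
V_4 = max(V_3, V_2) - 3  [with V_3=-7, V_2=1]  = -2
Without intervention: V_2 = -V_1 - 3  [with V_1=3]  = -6; V_3 = -2V_2 - 2V_1 + 1  [with V_2=-6, V_1=3]  = 7; V_4 = max(V_3, V_2) - 3  [with V_3=7, V_2=-6]  = 4.
Change = -2 − 4 = -6.

-6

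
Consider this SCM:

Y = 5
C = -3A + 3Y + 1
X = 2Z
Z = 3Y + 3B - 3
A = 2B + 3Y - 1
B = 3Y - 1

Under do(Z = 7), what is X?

14

Under do(Z=7), the mechanism Z = 3Y + 3B - 3 is discarded; Z is fixed at 7.
X = 2Z  [with Z=7]  = 14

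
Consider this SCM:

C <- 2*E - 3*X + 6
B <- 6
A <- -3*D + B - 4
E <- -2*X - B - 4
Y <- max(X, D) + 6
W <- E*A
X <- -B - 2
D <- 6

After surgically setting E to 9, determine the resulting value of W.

-144

Intervening sets E = 9 and removes its equation (E <- -2*X - B - 4).
A = -3*D + B - 4  [with D=6, B=6]  = -16
W = E*A  [with E=9, A=-16]  = -144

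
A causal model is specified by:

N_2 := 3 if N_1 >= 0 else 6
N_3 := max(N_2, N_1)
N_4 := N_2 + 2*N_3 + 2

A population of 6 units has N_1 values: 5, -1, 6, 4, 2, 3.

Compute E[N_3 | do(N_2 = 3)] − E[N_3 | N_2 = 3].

Every unit gets N_2=3 under the intervention. N_3 values become 5, 3, 6, 4, 3, 3; E[N_3|do(N_2=3)] = 4.
E[N_3|N_2=3] averages over only the 5 units with N_2=3 (N_1 = 5, 6, 4, 2, 3): N_3 = 5, 6, 4, 3, 3, mean 4.2.
Difference = 4 − 4.2 = -0.2.

-0.2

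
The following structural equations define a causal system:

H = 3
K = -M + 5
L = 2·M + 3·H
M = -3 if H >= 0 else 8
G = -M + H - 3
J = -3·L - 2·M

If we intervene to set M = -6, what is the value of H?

Under do(M=-6), the mechanism M = -3 if H >= 0 else 8 is discarded; M is fixed at -6.
H is not downstream of the intervention, so its value is determined by the original equations.

3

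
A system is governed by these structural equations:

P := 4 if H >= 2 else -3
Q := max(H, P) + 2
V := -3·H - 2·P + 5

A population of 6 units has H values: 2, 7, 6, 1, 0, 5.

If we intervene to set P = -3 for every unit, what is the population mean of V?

0.5

Under do(P=-3), P's equation is replaced by P=-3 for every unit. Per-unit V: 5, -10, -7, 8, 11, -4. Mean = 0.5.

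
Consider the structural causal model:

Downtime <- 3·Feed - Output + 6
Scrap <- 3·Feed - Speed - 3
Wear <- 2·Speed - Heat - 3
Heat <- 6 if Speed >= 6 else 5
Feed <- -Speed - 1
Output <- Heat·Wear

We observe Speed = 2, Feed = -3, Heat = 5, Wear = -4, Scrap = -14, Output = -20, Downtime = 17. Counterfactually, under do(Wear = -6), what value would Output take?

Under do(Wear=-6), the mechanism Wear <- 2·Speed - Heat - 3 is discarded; Wear is fixed at -6.
Heat = 6 if Speed >= 6 else 5  [with Speed=2]  = 5
Output = Heat·Wear  [with Heat=5, Wear=-6]  = -30

-30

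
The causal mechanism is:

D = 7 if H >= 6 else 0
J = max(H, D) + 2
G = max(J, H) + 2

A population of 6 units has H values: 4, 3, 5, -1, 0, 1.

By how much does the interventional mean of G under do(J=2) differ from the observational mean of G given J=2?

1

do(J=2) breaks J's dependence on H. With J=2 fixed, G across the units is 6, 5, 7, 4, 4, 4, mean 5.
Observing J=2 restricts to units where J's equation naturally yields 2: H ∈ {-1, 0}. In that subpopulation G = 4, 4, mean 4.
Difference = 5 − 4 = 1.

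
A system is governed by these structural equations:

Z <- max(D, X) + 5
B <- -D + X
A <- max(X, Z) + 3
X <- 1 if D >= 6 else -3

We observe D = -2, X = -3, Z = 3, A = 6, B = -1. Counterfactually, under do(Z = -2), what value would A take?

The intervention breaks the incoming arrows to Z: Z <- max(D, X) + 5 no longer applies, and Z = -2.
X = 1 if D >= 6 else -3  [with D=-2]  = -3
A = max(X, Z) + 3  [with X=-3, Z=-2]  = 1

1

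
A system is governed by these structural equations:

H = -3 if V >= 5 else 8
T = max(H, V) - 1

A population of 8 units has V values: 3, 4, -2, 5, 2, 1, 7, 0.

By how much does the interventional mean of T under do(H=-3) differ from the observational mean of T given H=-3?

Every unit gets H=-3 under the intervention. T values become 2, 3, -3, 4, 1, 0, 6, -1; E[T|do(H=-3)] = 1.5.
Conditioning on H=-3 selects the 2 unit(s) with V ∈ {5, 7}. Their T values: 4, 6. Mean = 5.
Difference = 1.5 − 5 = -3.5.

-3.5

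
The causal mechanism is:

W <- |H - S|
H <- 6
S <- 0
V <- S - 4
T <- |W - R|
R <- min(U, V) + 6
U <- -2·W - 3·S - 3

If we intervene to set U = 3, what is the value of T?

The intervention breaks the incoming arrows to U: U <- -2·W - 3·S - 3 no longer applies, and U = 3.
W = |H - S|  [with H=6, S=0]  = 6
V = S - 4  [with S=0]  = -4
R = min(U, V) + 6  [with U=3, V=-4]  = 2
T = |W - R|  [with W=6, R=2]  = 4

4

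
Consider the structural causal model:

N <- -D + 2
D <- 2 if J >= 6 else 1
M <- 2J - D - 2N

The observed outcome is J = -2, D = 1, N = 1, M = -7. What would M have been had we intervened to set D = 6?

-2

Under do(D=6), the mechanism D <- 2 if J >= 6 else 1 is discarded; D is fixed at 6.
N = -D + 2  [with D=6]  = -4
M = 2J - D - 2N  [with J=-2, D=6, N=-4]  = -2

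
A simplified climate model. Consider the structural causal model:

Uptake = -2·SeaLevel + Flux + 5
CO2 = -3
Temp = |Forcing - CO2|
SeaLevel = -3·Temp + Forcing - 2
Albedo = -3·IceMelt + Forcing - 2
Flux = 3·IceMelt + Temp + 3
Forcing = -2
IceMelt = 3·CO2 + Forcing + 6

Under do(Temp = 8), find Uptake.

57

The intervention breaks the incoming arrows to Temp: Temp = |Forcing - CO2| no longer applies, and Temp = 8.
IceMelt = 3·CO2 + Forcing + 6  [with CO2=-3, Forcing=-2]  = -5
SeaLevel = -3·Temp + Forcing - 2  [with Temp=8, Forcing=-2]  = -28
Flux = 3·IceMelt + Temp + 3  [with IceMelt=-5, Temp=8]  = -4
Uptake = -2·SeaLevel + Flux + 5  [with SeaLevel=-28, Flux=-4]  = 57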